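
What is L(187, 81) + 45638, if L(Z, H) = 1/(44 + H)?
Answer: 5704751/125 ≈ 45638.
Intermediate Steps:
L(187, 81) + 45638 = 1/(44 + 81) + 45638 = 1/125 + 45638 = 5704751/125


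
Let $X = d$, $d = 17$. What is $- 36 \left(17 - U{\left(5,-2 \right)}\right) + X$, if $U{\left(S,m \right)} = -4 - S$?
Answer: $-919$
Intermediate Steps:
$X = 17$
$- 36 \left(17 - U{\left(5,-2 \right)}\right) + X = - 36 \left(17 - \left(-4 - 5\right)\right) + 17 = - 36 \left(17 - -9\right) + 17 = - 36 \left(17 + 9\right) + 17 = \left(-36\right) 26 + 17 = -936 + 17 = -919$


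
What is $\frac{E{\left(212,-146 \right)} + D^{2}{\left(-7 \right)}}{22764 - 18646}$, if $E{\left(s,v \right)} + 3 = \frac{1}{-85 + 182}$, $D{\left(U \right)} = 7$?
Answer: $\frac{4463}{399446} \approx 0.011173$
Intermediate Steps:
$E{\left(s,v \right)} = - \frac{290}{97}$ ($E{\left(s,v \right)} = -3 + \frac{1}{-85 + 182} = -3 + \frac{1}{97} = - \frac{290}{97}$)
$\frac{E{\left(212,-146 \right)} + D^{2}{\left(-7 \right)}}{22764 - 18646} = \frac{- \frac{290}{97} + 7^{2}}{22764 - 18646} = \frac{- \frac{290}{97} + 49}{4118} = \frac{4463}{97} \cdot \frac{1}{4118} = \frac{4463}{399446}$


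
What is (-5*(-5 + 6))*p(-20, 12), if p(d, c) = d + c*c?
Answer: -620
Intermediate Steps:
p(d, c) = d + c**2
(-5*(-5 + 6))*p(-20, 12) = (-5*(-5 + 6))*(-20 + 12**2) = (-5*1)*(-20 + 144) = -5*124 = -620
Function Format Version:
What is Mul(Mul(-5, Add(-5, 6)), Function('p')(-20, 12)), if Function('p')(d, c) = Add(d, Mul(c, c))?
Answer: -620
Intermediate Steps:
Function('p')(d, c) = Add(d, Pow(c, 2))
Mul(Mul(-5, Add(-5, 6)), Function('p')(-20, 12)) = Mul(Mul(-5, Add(-5, 6)), Add(-20, Pow(12, 2))) = Mul(Mul(-5, 1), Add(-20, 144)) = Mul(-5, 124) = -620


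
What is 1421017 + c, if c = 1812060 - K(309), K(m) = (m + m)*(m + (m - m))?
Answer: 3042115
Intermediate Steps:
K(m) = 2*m² (K(m) = (2*m)*(m + 0) = (2*m)*m = 2*m²)
c = 1621098 (c = 1812060 - 2*309² = 1812060 - 2*95481 = 1812060 - 1*190962 = 1812060 - 190962 = 1621098)
1421017 + c = 1421017 + 1621098 = 3042115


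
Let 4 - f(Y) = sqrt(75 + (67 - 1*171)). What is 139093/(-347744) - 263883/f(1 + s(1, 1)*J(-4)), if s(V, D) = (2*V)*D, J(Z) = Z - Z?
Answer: -122353726331/5216160 - 87961*I*sqrt(29)/15 ≈ -23457.0 - 31579.0*I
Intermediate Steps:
J(Z) = 0
s(V, D) = 2*D*V
f(Y) = 4 - I*sqrt(29) (f(Y) = 4 - sqrt(75 + (67 - 1*171)) = 4 - sqrt(75 + (67 - 171)) = 4 - sqrt(75 - 104) = 4 - sqrt(-29) = 4 - I*sqrt(29))
139093/(-347744) - 263883/f(1 + s(1, 1)*J(-4)) = 139093/(-347744) - 263883/(4 - I*sqrt(29)) = 139093*(-1/347744) - 263883/(4 - I*sqrt(29)) = -139093/347744 - 263883/(4 - I*sqrt(29))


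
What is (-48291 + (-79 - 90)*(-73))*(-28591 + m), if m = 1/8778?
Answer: 4511719994669/4389 ≈ 1.0280e+9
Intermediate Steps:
m = 1/8778 ≈ 0.00011392
(-48291 + (-79 - 90)*(-73))*(-28591 + m) = (-48291 + (-79 - 90)*(-73))*(-28591 + 1/8778) = (-48291 - 169*(-73))*(-250971797/8778) = (-48291 + 12337)*(-250971797/8778) = -35954*(-250971797/8778) = 4511719994669/4389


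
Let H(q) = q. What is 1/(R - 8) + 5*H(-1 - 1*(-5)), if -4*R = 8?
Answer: 199/10 ≈ 19.900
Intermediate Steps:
R = -2 (R = -1/4*8 = -2)
1/(R - 8) + 5*H(-1 - 1*(-5)) = 1/(-2 - 8) + 5*(-1 - 1*(-5)) = 1/(-10) + 5*(-1 + 5) = -1/10 + 5*4 = -1/10 + 20 = 199/10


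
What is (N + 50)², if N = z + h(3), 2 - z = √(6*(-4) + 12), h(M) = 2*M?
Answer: 3352 - 232*I*√3 ≈ 3352.0 - 401.84*I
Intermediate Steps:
z = 2 - 2*I*√3 (z = 2 - √(6*(-4) + 12) = 2 - √(-24 + 12) = 2 - √(-12) = 2 - 2*I*√3 ≈ 2.0 - 3.4641*I)
N = 8 - 2*I*√3 (N = (2 - 2*I*√3) + 2*3 = (2 - 2*I*√3) + 6 = 8 - 2*I*√3 ≈ 8.0 - 3.4641*I)
(N + 50)² = ((8 - 2*I*√3) + 50)² = (58 - 2*I*√3)²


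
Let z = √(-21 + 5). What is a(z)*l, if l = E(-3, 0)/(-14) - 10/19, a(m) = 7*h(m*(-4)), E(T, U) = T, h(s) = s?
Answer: 664*I/19 ≈ 34.947*I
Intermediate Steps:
z = 4*I (z = √(-16) = 4*I ≈ 4.0*I)
a(m) = -28*m (a(m) = 7*(m*(-4)) = 7*(-4*m) = -28*m)
l = -83/266 (l = -3/(-14) - 10/19 = -3*(-1/14) - 10*1/19 = 3/14 - 10/19 = -83/266 ≈ -0.31203)
a(z)*l = -112*I*(-83/266) = 664*I/19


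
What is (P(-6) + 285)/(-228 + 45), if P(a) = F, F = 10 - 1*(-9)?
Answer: -304/183 ≈ -1.6612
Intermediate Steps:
F = 19 (F = 10 + 9 = 19)
P(a) = 19
(P(-6) + 285)/(-228 + 45) = (19 + 285)/(-228 + 45) = 304/(-183) = 304*(-1/183) = -304/183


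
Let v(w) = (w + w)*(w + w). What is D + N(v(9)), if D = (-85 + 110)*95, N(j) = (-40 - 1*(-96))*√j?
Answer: 3383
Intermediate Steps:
v(w) = 4*w² (v(w) = (2*w)*(2*w) = 4*w²)
N(j) = 56*√j (N(j) = (-40 + 96)*√j = 56*√j)
D = 2375 (D = 25*95 = 2375)
D + N(v(9)) = 2375 + 56*√(4*9²) = 2375 + 56*√(4*81) = 2375 + 56*√324 = 2375 + 56*18 = 2375 + 1008 = 3383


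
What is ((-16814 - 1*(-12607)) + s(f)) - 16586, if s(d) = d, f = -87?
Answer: -20880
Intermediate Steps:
((-16814 - 1*(-12607)) + s(f)) - 16586 = ((-16814 - 1*(-12607)) - 87) - 16586 = ((-16814 + 12607) - 87) - 16586 = (-4207 - 87) - 16586 = -4294 - 16586 = -20880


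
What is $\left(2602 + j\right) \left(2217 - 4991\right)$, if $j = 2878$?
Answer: $-15201520$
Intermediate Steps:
$\left(2602 + j\right) \left(2217 - 4991\right) = \left(2602 + 2878\right) \left(2217 - 4991\right) = 5480 \left(-2774\right) = -15201520$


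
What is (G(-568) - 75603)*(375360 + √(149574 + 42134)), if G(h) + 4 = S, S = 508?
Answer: -28189160640 - 150198*√47927 ≈ -2.8222e+10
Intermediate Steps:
G(h) = 504 (G(h) = -4 + 508 = 504)
(G(-568) - 75603)*(375360 + √(149574 + 42134)) = (504 - 75603)*(375360 + √(149574 + 42134)) = -75099*(375360 + √191708) = -75099*(375360 + 2*√47927) = -28189160640 - 150198*√47927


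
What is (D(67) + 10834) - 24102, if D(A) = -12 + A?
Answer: -13213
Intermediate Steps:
(D(67) + 10834) - 24102 = ((-12 + 67) + 10834) - 24102 = (55 + 10834) - 24102 = 10889 - 24102 = -13213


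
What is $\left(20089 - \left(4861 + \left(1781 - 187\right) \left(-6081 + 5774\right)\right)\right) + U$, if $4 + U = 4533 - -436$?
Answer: $509551$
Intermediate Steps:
$U = 4965$ ($U = -4 + \left(4533 - -436\right) = -4 + \left(4533 + 436\right) = -4 + 4969 = 4965$)
$\left(20089 - \left(4861 + \left(1781 - 187\right) \left(-6081 + 5774\right)\right)\right) + U = \left(20089 - \left(4861 + \left(1781 - 187\right) \left(-6081 + 5774\right)\right)\right) + 4965 = \left(20089 - \left(4861 + 1594 \left(-307\right)\right)\right) + 4965 = \left(20089 - -484497\right) + 4965 = \left(20089 + \left(-4861 + 489358\right)\right) + 4965 = \left(20089 + 484497\right) + 4965 = 504586 + 4965 = 509551$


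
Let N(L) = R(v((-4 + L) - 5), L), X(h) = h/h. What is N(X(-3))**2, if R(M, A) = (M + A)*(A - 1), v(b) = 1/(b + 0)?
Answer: 0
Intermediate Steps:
X(h) = 1
v(b) = 1/b
R(M, A) = (-1 + A)*(A + M) (R(M, A) = (A + M)*(-1 + A) = (-1 + A)*(A + M))
N(L) = L**2 - L - 1/(-9 + L) + L/(-9 + L) (N(L) = L**2 - L - 1/((-4 + L) - 5) + L/((-4 + L) - 5) = L**2 - L - 1/(-9 + L) + L/(-9 + L))
N(X(-3))**2 = ((-1 + 1 + 1*(-1 + 1)*(-9 + 1))/(-9 + 1))**2 = ((-1 + 1 + 1*0*(-8))/(-8))**2 = (-(-1 + 1 + 0)/8)**2 = (-1/8*0)**2 = 0**2 = 0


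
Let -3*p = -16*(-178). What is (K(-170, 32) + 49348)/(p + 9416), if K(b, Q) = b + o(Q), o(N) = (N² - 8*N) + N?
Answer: 74967/12700 ≈ 5.9029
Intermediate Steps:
p = -2848/3 (p = -(-16)*(-178)/3 = -⅓*2848 = -2848/3 ≈ -949.33)
o(N) = N² - 7*N
K(b, Q) = b + Q*(-7 + Q)
(K(-170, 32) + 49348)/(p + 9416) = ((-170 + 32*(-7 + 32)) + 49348)/(-2848/3 + 9416) = ((-170 + 32*25) + 49348)/(25400/3) = ((-170 + 800) + 49348)*(3/25400) = (630 + 49348)*(3/25400) = 49978*(3/25400) = 74967/12700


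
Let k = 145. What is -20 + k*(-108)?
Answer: -15680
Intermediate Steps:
-20 + k*(-108) = -20 + 145*(-108) = -20 - 15660 = -15680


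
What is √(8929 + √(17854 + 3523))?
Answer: √(8929 + √21377) ≈ 95.264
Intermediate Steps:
√(8929 + √(17854 + 3523)) = √(8929 + √21377)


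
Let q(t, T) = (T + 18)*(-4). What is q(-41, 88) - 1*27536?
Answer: -27960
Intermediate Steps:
q(t, T) = -72 - 4*T (q(t, T) = (18 + T)*(-4) = -72 - 4*T)
q(-41, 88) - 1*27536 = (-72 - 4*88) - 1*27536 = (-72 - 352) - 27536 = -424 - 27536 = -27960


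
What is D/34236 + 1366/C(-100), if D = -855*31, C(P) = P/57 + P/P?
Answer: -296313683/163572 ≈ -1811.5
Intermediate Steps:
C(P) = 1 + P/57 (C(P) = P*(1/57) + 1 = P/57 + 1 = 1 + P/57)
D = -26505
D/34236 + 1366/C(-100) = -26505/34236 + 1366/(1 + (1/57)*(-100)) = -26505*1/34236 + 1366/(1 - 100/57) = -2945/3804 + 1366/(-43/57) = -2945/3804 + 1366*(-57/43) = -2945/3804 - 77862/43 = -296313683/163572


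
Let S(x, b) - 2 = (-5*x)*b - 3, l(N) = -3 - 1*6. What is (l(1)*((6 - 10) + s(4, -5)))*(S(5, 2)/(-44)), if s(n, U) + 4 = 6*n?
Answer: -1836/11 ≈ -166.91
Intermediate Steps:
s(n, U) = -4 + 6*n
l(N) = -9 (l(N) = -3 - 6 = -9)
S(x, b) = -1 - 5*b*x (S(x, b) = 2 + ((-5*x)*b - 3) = 2 + (-5*b*x - 3) = 2 + (-3 - 5*b*x) = -1 - 5*b*x)
(l(1)*((6 - 10) + s(4, -5)))*(S(5, 2)/(-44)) = (-9*((6 - 10) + (-4 + 6*4)))*((-1 - 5*2*5)/(-44)) = (-9*(-4 + (-4 + 24)))*((-1 - 50)*(-1/44)) = (-9*(-4 + 20))*(-51*(-1/44)) = -9*16*(51/44) = -144*51/44 = -1836/11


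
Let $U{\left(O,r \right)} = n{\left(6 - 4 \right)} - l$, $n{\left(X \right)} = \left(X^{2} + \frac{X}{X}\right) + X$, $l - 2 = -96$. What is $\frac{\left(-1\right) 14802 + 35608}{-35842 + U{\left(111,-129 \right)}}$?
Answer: $- \frac{202}{347} \approx -0.58213$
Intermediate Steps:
$l = -94$ ($l = 2 - 96 = -94$)
$n{\left(X \right)} = 1 + X + X^{2}$ ($n{\left(X \right)} = \left(X^{2} + 1\right) + X = \left(1 + X^{2}\right) + X = 1 + X + X^{2}$)
$U{\left(O,r \right)} = 101$ ($U{\left(O,r \right)} = \left(1 + \left(6 - 4\right) + \left(6 - 4\right)^{2}\right) - -94 = \left(1 + 2 + 2^{2}\right) + 94 = \left(1 + 2 + 4\right) + 94 = 7 + 94 = 101$)
$\frac{\left(-1\right) 14802 + 35608}{-35842 + U{\left(111,-129 \right)}} = \frac{\left(-1\right) 14802 + 35608}{-35842 + 101} = \frac{-14802 + 35608}{-35741} = 20806 \left(- \frac{1}{35741}\right) = - \frac{202}{347}$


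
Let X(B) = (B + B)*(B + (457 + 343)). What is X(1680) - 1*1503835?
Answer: 6828965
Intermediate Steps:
X(B) = 2*B*(800 + B) (X(B) = (2*B)*(B + 800) = (2*B)*(800 + B) = 2*B*(800 + B))
X(1680) - 1*1503835 = 2*1680*(800 + 1680) - 1*1503835 = 2*1680*2480 - 1503835 = 8332800 - 1503835 = 6828965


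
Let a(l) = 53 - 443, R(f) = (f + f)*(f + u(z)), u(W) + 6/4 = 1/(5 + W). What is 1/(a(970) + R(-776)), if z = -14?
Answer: 9/10858162 ≈ 8.2887e-7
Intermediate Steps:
u(W) = -3/2 + 1/(5 + W)
R(f) = 2*f*(-29/18 + f) (R(f) = (f + f)*(f + (-13 - 3*(-14))/(2*(5 - 14))) = (2*f)*(f + (½)*(-13 + 42)/(-9)) = (2*f)*(f + (½)*(-⅑)*29) = (2*f)*(f - 29/18) = (2*f)*(-29/18 + f) = 2*f*(-29/18 + f))
a(l) = -390
1/(a(970) + R(-776)) = 1/(-390 + (⅑)*(-776)*(-29 + 18*(-776))) = 1/(-390 + (⅑)*(-776)*(-29 - 13968)) = 1/(-390 + (⅑)*(-776)*(-13997)) = 1/(-390 + 10861672/9) = 1/(10858162/9) = 9/10858162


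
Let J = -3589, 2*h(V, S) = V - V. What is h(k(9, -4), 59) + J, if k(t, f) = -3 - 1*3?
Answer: -3589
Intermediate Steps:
k(t, f) = -6 (k(t, f) = -3 - 3 = -6)
h(V, S) = 0 (h(V, S) = (V - V)/2 = (½)*0 = 0)
h(k(9, -4), 59) + J = 0 - 3589 = -3589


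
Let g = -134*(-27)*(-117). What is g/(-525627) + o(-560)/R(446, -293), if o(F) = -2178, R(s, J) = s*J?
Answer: 3136755393/3815993617 ≈ 0.82200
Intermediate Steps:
R(s, J) = J*s
g = -423306 (g = 3618*(-117) = -423306)
g/(-525627) + o(-560)/R(446, -293) = -423306/(-525627) - 2178/((-293*446)) = -423306*(-1/525627) - 2178/(-130678) = 47034/58403 - 2178*(-1/130678) = 47034/58403 + 1089/65339 = 3136755393/3815993617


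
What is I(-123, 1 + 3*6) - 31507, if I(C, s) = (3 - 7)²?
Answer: -31491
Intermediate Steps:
I(C, s) = 16 (I(C, s) = (-4)² = 16)
I(-123, 1 + 3*6) - 31507 = 16 - 31507 = -31491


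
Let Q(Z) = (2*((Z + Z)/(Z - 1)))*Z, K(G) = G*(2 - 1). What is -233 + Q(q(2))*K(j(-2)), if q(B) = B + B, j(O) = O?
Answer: -827/3 ≈ -275.67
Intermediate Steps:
q(B) = 2*B
K(G) = G (K(G) = G*1 = G)
Q(Z) = 4*Z**2/(-1 + Z) (Q(Z) = (2*((2*Z)/(-1 + Z)))*Z = (2*(2*Z/(-1 + Z)))*Z = (4*Z/(-1 + Z))*Z = 4*Z**2/(-1 + Z))
-233 + Q(q(2))*K(j(-2)) = -233 + (4*(2*2)**2/(-1 + 2*2))*(-2) = -233 + (4*4**2/(-1 + 4))*(-2) = -233 + (4*16/3)*(-2) = -233 + (4*16*(1/3))*(-2) = -233 + (64/3)*(-2) = -233 - 128/3 = -827/3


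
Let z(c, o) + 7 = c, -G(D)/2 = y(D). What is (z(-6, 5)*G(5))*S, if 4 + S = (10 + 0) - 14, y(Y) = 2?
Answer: -416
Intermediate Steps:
G(D) = -4 (G(D) = -2*2 = -4)
S = -8 (S = -4 + ((10 + 0) - 14) = -4 + (10 - 14) = -4 - 4 = -8)
z(c, o) = -7 + c
(z(-6, 5)*G(5))*S = ((-7 - 6)*(-4))*(-8) = -13*(-4)*(-8) = 52*(-8) = -416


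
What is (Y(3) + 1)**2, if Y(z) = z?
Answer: 16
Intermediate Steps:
(Y(3) + 1)**2 = (3 + 1)**2 = 4**2 = 16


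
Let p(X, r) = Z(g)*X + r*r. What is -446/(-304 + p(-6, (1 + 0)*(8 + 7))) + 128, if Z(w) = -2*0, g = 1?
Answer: 10558/79 ≈ 133.65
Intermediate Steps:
Z(w) = 0
p(X, r) = r² (p(X, r) = 0*X + r*r = 0 + r² = r²)
-446/(-304 + p(-6, (1 + 0)*(8 + 7))) + 128 = -446/(-304 + ((1 + 0)*(8 + 7))²) + 128 = -446/(-304 + (1*15)²) + 128 = -446/(-304 + 15²) + 128 = -446/(-304 + 225) + 128 = -446/(-79) + 128 = -1/79*(-446) + 128 = 446/79 + 128 = 10558/79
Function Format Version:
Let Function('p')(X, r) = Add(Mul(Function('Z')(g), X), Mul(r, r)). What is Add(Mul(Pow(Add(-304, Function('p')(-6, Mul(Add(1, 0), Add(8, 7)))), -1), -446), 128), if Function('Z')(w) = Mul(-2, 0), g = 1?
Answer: Rational(10558, 79) ≈ 133.65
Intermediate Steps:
Function('Z')(w) = 0
Function('p')(X, r) = Pow(r, 2) (Function('p')(X, r) = Add(Mul(0, X), Mul(r, r)) = Add(0, Pow(r, 2)) = Pow(r, 2))
Add(Mul(Pow(Add(-304, Function('p')(-6, Mul(Add(1, 0), Add(8, 7)))), -1), -446), 128) = Add(Mul(Pow(Add(-304, Pow(Mul(Add(1, 0), Add(8, 7)), 2)), -1), -446), 128) = Add(Mul(Pow(Add(-304, Pow(Mul(1, 15), 2)), -1), -446), 128) = Add(Mul(Pow(Add(-304, Pow(15, 2)), -1), -446), 128) = Add(Mul(Pow(Add(-304, 225), -1), -446), 128) = Add(Mul(Pow(-79, -1), -446), 128) = Add(Mul(Rational(-1, 79), -446), 128) = Add(Rational(446, 79), 128) = Rational(10558, 79)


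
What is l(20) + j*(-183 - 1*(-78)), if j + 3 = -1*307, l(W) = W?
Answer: 32570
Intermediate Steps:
j = -310 (j = -3 - 1*307 = -3 - 307 = -310)
l(20) + j*(-183 - 1*(-78)) = 20 - 310*(-183 - 1*(-78)) = 20 - 310*(-183 + 78) = 20 - 310*(-105) = 20 + 32550 = 32570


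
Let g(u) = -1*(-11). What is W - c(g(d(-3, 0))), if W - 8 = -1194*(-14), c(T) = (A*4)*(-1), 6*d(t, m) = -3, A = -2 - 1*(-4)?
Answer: 16732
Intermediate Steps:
A = 2 (A = -2 + 4 = 2)
d(t, m) = -½ (d(t, m) = (⅙)*(-3) = -½)
g(u) = 11
c(T) = -8 (c(T) = (2*4)*(-1) = 8*(-1) = -8)
W = 16724 (W = 8 - 1194*(-14) = 8 + 16716 = 16724)
W - c(g(d(-3, 0))) = 16724 - 1*(-8) = 16724 + 8 = 16732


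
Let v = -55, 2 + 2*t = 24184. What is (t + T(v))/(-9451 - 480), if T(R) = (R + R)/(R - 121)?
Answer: -96733/79448 ≈ -1.2176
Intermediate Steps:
t = 12091 (t = -1 + (1/2)*24184 = -1 + 12092 = 12091)
T(R) = 2*R/(-121 + R) (T(R) = (2*R)/(-121 + R) = 2*R/(-121 + R))
(t + T(v))/(-9451 - 480) = (12091 + 2*(-55)/(-121 - 55))/(-9451 - 480) = (12091 + 2*(-55)/(-176))/(-9931) = (12091 + 2*(-55)*(-1/176))*(-1/9931) = (12091 + 5/8)*(-1/9931) = (96733/8)*(-1/9931) = -96733/79448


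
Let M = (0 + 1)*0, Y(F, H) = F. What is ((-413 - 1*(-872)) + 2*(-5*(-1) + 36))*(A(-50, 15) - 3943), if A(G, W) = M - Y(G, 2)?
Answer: -2106113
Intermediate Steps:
M = 0 (M = 1*0 = 0)
A(G, W) = -G (A(G, W) = 0 - G = -G)
((-413 - 1*(-872)) + 2*(-5*(-1) + 36))*(A(-50, 15) - 3943) = ((-413 - 1*(-872)) + 2*(-5*(-1) + 36))*(-1*(-50) - 3943) = ((-413 + 872) + 2*(5 + 36))*(50 - 3943) = (459 + 2*41)*(-3893) = (459 + 82)*(-3893) = 541*(-3893) = -2106113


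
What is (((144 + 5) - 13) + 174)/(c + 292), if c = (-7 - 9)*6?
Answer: 155/98 ≈ 1.5816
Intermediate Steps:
c = -96 (c = -16*6 = -96)
(((144 + 5) - 13) + 174)/(c + 292) = (((144 + 5) - 13) + 174)/(-96 + 292) = ((149 - 13) + 174)/196 = (136 + 174)*(1/196) = 310*(1/196) = 155/98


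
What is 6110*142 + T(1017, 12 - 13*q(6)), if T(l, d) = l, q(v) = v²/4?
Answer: 868637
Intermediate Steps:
q(v) = v²/4
6110*142 + T(1017, 12 - 13*q(6)) = 6110*142 + 1017 = 867620 + 1017 = 868637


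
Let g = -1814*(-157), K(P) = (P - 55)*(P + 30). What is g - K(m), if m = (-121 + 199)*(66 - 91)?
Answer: -3564802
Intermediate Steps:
m = -1950 (m = 78*(-25) = -1950)
K(P) = (-55 + P)*(30 + P)
g = 284798
g - K(m) = 284798 - (-1650 + (-1950)² - 25*(-1950)) = 284798 - (-1650 + 3802500 + 48750) = 284798 - 1*3849600 = 284798 - 3849600 = -3564802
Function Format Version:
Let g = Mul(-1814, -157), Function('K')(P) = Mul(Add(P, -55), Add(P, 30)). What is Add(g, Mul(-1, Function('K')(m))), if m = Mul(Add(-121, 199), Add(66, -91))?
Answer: -3564802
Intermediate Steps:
m = -1950 (m = Mul(78, -25) = -1950)
Function('K')(P) = Mul(Add(-55, P), Add(30, P))
g = 284798
Add(g, Mul(-1, Function('K')(m))) = Add(284798, Mul(-1, Add(-1650, Pow(-1950, 2), Mul(-25, -1950)))) = Add(284798, Mul(-1, Add(-1650, 3802500, 48750))) = Add(284798, Mul(-1, 3849600)) = Add(284798, -3849600) = -3564802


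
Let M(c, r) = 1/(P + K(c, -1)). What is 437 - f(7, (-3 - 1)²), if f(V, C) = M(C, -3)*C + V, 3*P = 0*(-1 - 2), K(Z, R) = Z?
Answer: 429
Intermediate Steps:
P = 0 (P = (0*(-1 - 2))/3 = (0*(-3))/3 = (⅓)*0 = 0)
M(c, r) = 1/c (M(c, r) = 1/(0 + c) = 1/c)
f(V, C) = 1 + V (f(V, C) = C/C + V = 1 + V)
437 - f(7, (-3 - 1)²) = 437 - (1 + 7) = 437 - 1*8 = 437 - 8 = 429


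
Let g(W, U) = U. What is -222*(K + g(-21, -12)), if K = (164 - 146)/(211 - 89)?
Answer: 160506/61 ≈ 2631.2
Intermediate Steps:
K = 9/61 (K = 18/122 = 18*(1/122) = 9/61 ≈ 0.14754)
-222*(K + g(-21, -12)) = -222*(9/61 - 12) = -222*(-723/61) = 160506/61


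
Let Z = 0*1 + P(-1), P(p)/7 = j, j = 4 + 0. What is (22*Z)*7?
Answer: 4312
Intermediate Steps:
j = 4
P(p) = 28 (P(p) = 7*4 = 28)
Z = 28 (Z = 0*1 + 28 = 0 + 28 = 28)
(22*Z)*7 = (22*28)*7 = 616*7 = 4312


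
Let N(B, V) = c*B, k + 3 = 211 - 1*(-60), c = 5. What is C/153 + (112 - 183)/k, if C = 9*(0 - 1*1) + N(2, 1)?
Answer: -10595/41004 ≈ -0.25839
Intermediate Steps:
k = 268 (k = -3 + (211 - 1*(-60)) = -3 + (211 + 60) = -3 + 271 = 268)
N(B, V) = 5*B
C = 1 (C = 9*(0 - 1*1) + 5*2 = 9*(0 - 1) + 10 = 9*(-1) + 10 = -9 + 10 = 1)
C/153 + (112 - 183)/k = 1/153 + (112 - 183)/268 = 1*(1/153) - 71*1/268 = 1/153 - 71/268 = -10595/41004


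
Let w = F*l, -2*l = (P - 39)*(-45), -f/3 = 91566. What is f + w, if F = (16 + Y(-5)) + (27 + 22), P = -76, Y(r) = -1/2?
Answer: -1766367/4 ≈ -4.4159e+5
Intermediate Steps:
Y(r) = -1/2 (Y(r) = -1*1/2 = -1/2)
f = -274698 (f = -3*91566 = -274698)
F = 129/2 (F = (16 - 1/2) + (27 + 22) = 31/2 + 49 = 129/2 ≈ 64.500)
l = -5175/2 (l = -(-76 - 39)*(-45)/2 = -(-115)*(-45)/2 = -1/2*5175 = -5175/2 ≈ -2587.5)
w = -667575/4 (w = (129/2)*(-5175/2) = -667575/4 ≈ -1.6689e+5)
f + w = -274698 - 667575/4 = -1766367/4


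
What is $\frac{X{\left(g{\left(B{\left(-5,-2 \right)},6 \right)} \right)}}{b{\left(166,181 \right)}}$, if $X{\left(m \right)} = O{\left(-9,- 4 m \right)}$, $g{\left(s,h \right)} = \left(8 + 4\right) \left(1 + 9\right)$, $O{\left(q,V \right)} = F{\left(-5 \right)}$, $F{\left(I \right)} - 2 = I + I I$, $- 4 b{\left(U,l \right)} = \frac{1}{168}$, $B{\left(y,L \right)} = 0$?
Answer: $-14784$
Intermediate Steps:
$b{\left(U,l \right)} = - \frac{1}{672}$ ($b{\left(U,l \right)} = - \frac{1}{4 \cdot 168} = \left(- \frac{1}{4}\right) \frac{1}{168} = - \frac{1}{672}$)
$F{\left(I \right)} = 2 + I + I^{2}$ ($F{\left(I \right)} = 2 + \left(I + I I\right) = 2 + \left(I + I^{2}\right) = 2 + I + I^{2}$)
$O{\left(q,V \right)} = 22$ ($O{\left(q,V \right)} = 2 - 5 + \left(-5\right)^{2} = 2 - 5 + 25 = 22$)
$g{\left(s,h \right)} = 120$ ($g{\left(s,h \right)} = 12 \cdot 10 = 120$)
$X{\left(m \right)} = 22$
$\frac{X{\left(g{\left(B{\left(-5,-2 \right)},6 \right)} \right)}}{b{\left(166,181 \right)}} = \frac{22}{- \frac{1}{672}} = 22 \left(-672\right) = -14784$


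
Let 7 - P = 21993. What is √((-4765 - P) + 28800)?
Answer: √46021 ≈ 214.53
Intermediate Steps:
P = -21986 (P = 7 - 1*21993 = 7 - 21993 = -21986)
√((-4765 - P) + 28800) = √((-4765 - 1*(-21986)) + 28800) = √((-4765 + 21986) + 28800) = √(17221 + 28800) = √46021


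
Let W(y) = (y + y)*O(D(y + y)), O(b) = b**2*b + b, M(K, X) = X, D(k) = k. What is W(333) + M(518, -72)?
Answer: 196742368620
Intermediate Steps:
O(b) = b + b**3 (O(b) = b**3 + b = b + b**3)
W(y) = 2*y*(2*y + 8*y**3) (W(y) = (y + y)*((y + y) + (y + y)**3) = (2*y)*(2*y + (2*y)**3) = (2*y)*(2*y + 8*y**3) = 2*y*(2*y + 8*y**3))
W(333) + M(518, -72) = 333**2*(4 + 16*333**2) - 72 = 110889*(4 + 16*110889) - 72 = 110889*(4 + 1774224) - 72 = 110889*1774228 - 72 = 196742368692 - 72 = 196742368620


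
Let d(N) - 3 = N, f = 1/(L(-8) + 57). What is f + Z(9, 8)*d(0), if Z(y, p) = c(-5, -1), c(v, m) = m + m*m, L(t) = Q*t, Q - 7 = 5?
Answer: -1/39 ≈ -0.025641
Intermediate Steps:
Q = 12 (Q = 7 + 5 = 12)
L(t) = 12*t
f = -1/39 (f = 1/(12*(-8) + 57) = 1/(-96 + 57) = 1/(-39) = -1/39 ≈ -0.025641)
c(v, m) = m + m**2
Z(y, p) = 0 (Z(y, p) = -(1 - 1) = -1*0 = 0)
d(N) = 3 + N
f + Z(9, 8)*d(0) = -1/39 + 0*(3 + 0) = -1/39 + 0*3 = -1/39 + 0 = -1/39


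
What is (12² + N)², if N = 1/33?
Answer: 22591009/1089 ≈ 20745.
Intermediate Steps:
N = 1/33 ≈ 0.030303
(12² + N)² = (12² + 1/33)² = (144 + 1/33)² = (4753/33)² = 22591009/1089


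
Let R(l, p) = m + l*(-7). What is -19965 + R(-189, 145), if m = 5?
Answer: -18637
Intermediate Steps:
R(l, p) = 5 - 7*l (R(l, p) = 5 + l*(-7) = 5 - 7*l)
-19965 + R(-189, 145) = -19965 + (5 - 7*(-189)) = -19965 + (5 + 1323) = -19965 + 1328 = -18637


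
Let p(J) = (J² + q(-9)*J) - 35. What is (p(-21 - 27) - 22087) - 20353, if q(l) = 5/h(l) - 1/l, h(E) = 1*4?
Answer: -120709/3 ≈ -40236.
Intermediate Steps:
h(E) = 4
q(l) = 5/4 - 1/l
p(J) = -35 + J² + 49*J/36 (p(J) = (J² + (5/4 - 1/(-9))*J) - 35 = (J² + (5/4 - 1*(-⅑))*J) - 35 = (J² + (5/4 + ⅑)*J) - 35 = (J² + 49*J/36) - 35 = -35 + J² + 49*J/36)
(p(-21 - 27) - 22087) - 20353 = ((-35 + (-21 - 27)² + 49*(-21 - 27)/36) - 22087) - 20353 = ((-35 + (-48)² + (49/36)*(-48)) - 22087) - 20353 = ((-35 + 2304 - 196/3) - 22087) - 20353 = (6611/3 - 22087) - 20353 = -59650/3 - 20353 = -120709/3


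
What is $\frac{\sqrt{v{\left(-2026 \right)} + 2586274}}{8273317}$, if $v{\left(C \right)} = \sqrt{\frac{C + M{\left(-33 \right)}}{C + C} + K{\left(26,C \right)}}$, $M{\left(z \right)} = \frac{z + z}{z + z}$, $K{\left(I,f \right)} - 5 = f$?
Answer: $\frac{\sqrt{10615816817224 + 14182 i \sqrt{169255079}}}{16761740242} \approx 0.00019438 + 1.6892 \cdot 10^{-9} i$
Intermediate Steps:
$K{\left(I,f \right)} = 5 + f$
$M{\left(z \right)} = 1$ ($M{\left(z \right)} = \frac{2 z}{2 z} = 2 z \frac{1}{2 z} = 1$)
$v{\left(C \right)} = \sqrt{5 + C + \frac{1 + C}{2 C}}$ ($v{\left(C \right)} = \sqrt{\frac{C + 1}{C + C} + \left(5 + C\right)} = \sqrt{\frac{1 + C}{2 C} + \left(5 + C\right)} = \sqrt{5 + C + \frac{1 + C}{2 C}}$)
$\frac{\sqrt{v{\left(-2026 \right)} + 2586274}}{8273317} = \frac{\sqrt{\frac{\sqrt{22 + \frac{2}{-2026} + 4 \left(-2026\right)}}{2} + 2586274}}{8273317} = \sqrt{\frac{\sqrt{22 + 2 \left(- \frac{1}{2026}\right) - 8104}}{2} + 2586274} \cdot \frac{1}{8273317} = \sqrt{\frac{\sqrt{22 - \frac{1}{1013} - 8104}}{2} + 2586274} \cdot \frac{1}{8273317} = \sqrt{\frac{\sqrt{- \frac{8187067}{1013}}}{2} + 2586274} \cdot \frac{1}{8273317} = \sqrt{\frac{\frac{7}{1013} i \sqrt{169255079}}{2} + 2586274} \cdot \frac{1}{8273317} = \sqrt{\frac{7 i \sqrt{169255079}}{2026} + 2586274} \cdot \frac{1}{8273317} = \sqrt{2586274 + \frac{7 i \sqrt{169255079}}{2026}} \cdot \frac{1}{8273317} = \frac{\sqrt{2586274 + \frac{7 i \sqrt{169255079}}{2026}}}{8273317}$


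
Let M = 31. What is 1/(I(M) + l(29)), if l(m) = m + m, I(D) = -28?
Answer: 1/30 ≈ 0.033333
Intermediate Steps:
l(m) = 2*m
1/(I(M) + l(29)) = 1/(-28 + 2*29) = 1/(-28 + 58) = 1/30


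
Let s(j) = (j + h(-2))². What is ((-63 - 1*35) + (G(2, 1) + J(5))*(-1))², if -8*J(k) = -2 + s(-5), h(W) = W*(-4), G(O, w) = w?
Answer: 616225/64 ≈ 9628.5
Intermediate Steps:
h(W) = -4*W
s(j) = (8 + j)² (s(j) = (j - 4*(-2))² = (j + 8)² = (8 + j)²)
J(k) = -7/8 (J(k) = -(-2 + (8 - 5)²)/8 = -(-2 + 3²)/8 = -(-2 + 9)/8 = -⅛*7 = -7/8)
((-63 - 1*35) + (G(2, 1) + J(5))*(-1))² = ((-63 - 1*35) + (1 - 7/8)*(-1))² = ((-63 - 35) + (⅛)*(-1))² = (-98 - ⅛)² = (-785/8)² = 616225/64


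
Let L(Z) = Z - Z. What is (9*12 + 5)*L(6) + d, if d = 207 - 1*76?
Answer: 131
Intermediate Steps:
L(Z) = 0
d = 131 (d = 207 - 76 = 131)
(9*12 + 5)*L(6) + d = (9*12 + 5)*0 + 131 = (108 + 5)*0 + 131 = 113*0 + 131 = 0 + 131 = 131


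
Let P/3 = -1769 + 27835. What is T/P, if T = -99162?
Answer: -16527/13033 ≈ -1.2681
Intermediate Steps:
P = 78198 (P = 3*(-1769 + 27835) = 3*26066 = 78198)
T/P = -99162/78198 = -99162*1/78198 = -16527/13033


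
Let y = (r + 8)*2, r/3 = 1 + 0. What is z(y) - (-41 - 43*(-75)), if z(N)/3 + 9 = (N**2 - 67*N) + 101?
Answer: -5878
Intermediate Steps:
r = 3 (r = 3*(1 + 0) = 3*1 = 3)
y = 22 (y = (3 + 8)*2 = 11*2 = 22)
z(N) = 276 - 201*N + 3*N**2 (z(N) = -27 + 3*((N**2 - 67*N) + 101) = -27 + 3*(101 + N**2 - 67*N) = -27 + (303 - 201*N + 3*N**2) = 276 - 201*N + 3*N**2)
z(y) - (-41 - 43*(-75)) = (276 - 201*22 + 3*22**2) - (-41 - 43*(-75)) = (276 - 4422 + 3*484) - (-41 + 3225) = (276 - 4422 + 1452) - 1*3184 = -2694 - 3184 = -5878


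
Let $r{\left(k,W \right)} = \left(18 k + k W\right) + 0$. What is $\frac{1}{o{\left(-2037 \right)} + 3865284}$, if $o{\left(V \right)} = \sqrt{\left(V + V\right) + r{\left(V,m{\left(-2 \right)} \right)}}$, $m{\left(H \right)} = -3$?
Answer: $\frac{1288428}{4980140145095} - \frac{i \sqrt{34629}}{14940420435285} \approx 2.5871 \cdot 10^{-7} - 1.2455 \cdot 10^{-11} i$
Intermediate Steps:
$r{\left(k,W \right)} = 18 k + W k$ ($r{\left(k,W \right)} = \left(18 k + W k\right) + 0 = 18 k + W k$)
$o{\left(V \right)} = \sqrt{17} \sqrt{V}$ ($o{\left(V \right)} = \sqrt{\left(V + V\right) + V \left(18 - 3\right)} = \sqrt{2 V + V 15} = \sqrt{2 V + 15 V} = \sqrt{17 V} = \sqrt{17} \sqrt{V}$)
$\frac{1}{o{\left(-2037 \right)} + 3865284} = \frac{1}{\sqrt{17} \sqrt{-2037} + 3865284} = \frac{1}{\sqrt{17} i \sqrt{2037} + 3865284} = \frac{1}{i \sqrt{34629} + 3865284} = \frac{1}{3865284 + i \sqrt{34629}}$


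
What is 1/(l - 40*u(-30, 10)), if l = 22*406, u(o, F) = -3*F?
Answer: 1/10132 ≈ 9.8697e-5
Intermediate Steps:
l = 8932
1/(l - 40*u(-30, 10)) = 1/(8932 - (-120)*10) = 1/(8932 - 40*(-30)) = 1/(8932 + 1200) = 1/10132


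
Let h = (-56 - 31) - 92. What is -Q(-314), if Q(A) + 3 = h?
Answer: 182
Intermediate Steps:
h = -179 (h = -87 - 92 = -179)
Q(A) = -182 (Q(A) = -3 - 179 = -182)
-Q(-314) = -1*(-182) = 182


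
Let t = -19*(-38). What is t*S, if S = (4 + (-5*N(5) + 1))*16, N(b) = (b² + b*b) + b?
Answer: -3119040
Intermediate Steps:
N(b) = b + 2*b² (N(b) = (b² + b²) + b = 2*b² + b = b + 2*b²)
t = 722
S = -4320 (S = (4 + (-25*(1 + 2*5) + 1))*16 = (4 + (-25*(1 + 10) + 1))*16 = (4 + (-25*11 + 1))*16 = (4 + (-5*55 + 1))*16 = (4 + (-275 + 1))*16 = (4 - 274)*16 = -270*16 = -4320)
t*S = 722*(-4320) = -3119040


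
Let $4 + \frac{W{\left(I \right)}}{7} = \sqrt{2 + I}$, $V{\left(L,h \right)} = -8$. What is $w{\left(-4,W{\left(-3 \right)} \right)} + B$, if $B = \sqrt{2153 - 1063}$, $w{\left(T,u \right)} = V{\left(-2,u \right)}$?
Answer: $-8 + \sqrt{1090} \approx 25.015$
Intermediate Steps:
$W{\left(I \right)} = -28 + 7 \sqrt{2 + I}$
$w{\left(T,u \right)} = -8$
$B = \sqrt{1090} \approx 33.015$
$w{\left(-4,W{\left(-3 \right)} \right)} + B = -8 + \sqrt{1090}$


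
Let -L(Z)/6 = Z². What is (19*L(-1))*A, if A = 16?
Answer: -1824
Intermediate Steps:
L(Z) = -6*Z²
(19*L(-1))*A = (19*(-6*(-1)²))*16 = (19*(-6*1))*16 = (19*(-6))*16 = -114*16 = -1824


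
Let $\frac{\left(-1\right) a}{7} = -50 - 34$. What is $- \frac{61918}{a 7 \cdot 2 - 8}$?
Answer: $- \frac{30959}{4112} \approx -7.5289$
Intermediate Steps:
$a = 588$ ($a = - 7 \left(-50 - 34\right) = \left(-7\right) \left(-84\right) = 588$)
$- \frac{61918}{a 7 \cdot 2 - 8} = - \frac{61918}{588 \cdot 7 \cdot 2 - 8} = - \frac{61918}{588 \cdot 14 - 8} = - \frac{61918}{8232 - 8} = - \frac{61918}{8224} = \left(-61918\right) \frac{1}{8224} = - \frac{30959}{4112}$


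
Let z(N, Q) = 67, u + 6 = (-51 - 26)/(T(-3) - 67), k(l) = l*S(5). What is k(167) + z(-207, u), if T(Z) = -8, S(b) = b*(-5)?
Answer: -4108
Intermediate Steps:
S(b) = -5*b
k(l) = -25*l (k(l) = l*(-5*5) = l*(-25) = -25*l)
u = -373/75 (u = -6 + (-51 - 26)/(-8 - 67) = -6 - 77/(-75) = -6 - 77*(-1/75) = -6 + 77/75 = -373/75 ≈ -4.9733)
k(167) + z(-207, u) = -25*167 + 67 = -4175 + 67 = -4108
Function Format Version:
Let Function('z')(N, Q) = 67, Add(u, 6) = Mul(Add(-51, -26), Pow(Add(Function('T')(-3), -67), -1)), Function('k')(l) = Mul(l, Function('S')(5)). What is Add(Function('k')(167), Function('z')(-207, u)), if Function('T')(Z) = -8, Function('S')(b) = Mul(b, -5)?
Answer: -4108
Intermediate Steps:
Function('S')(b) = Mul(-5, b)
Function('k')(l) = Mul(-25, l) (Function('k')(l) = Mul(l, Mul(-5, 5)) = Mul(l, -25) = Mul(-25, l))
u = Rational(-373, 75) (u = Add(-6, Mul(Add(-51, -26), Pow(Add(-8, -67), -1))) = Add(-6, Mul(-77, Pow(-75, -1))) = Add(-6, Mul(-77, Rational(-1, 75))) = Add(-6, Rational(77, 75)) = Rational(-373, 75) ≈ -4.9733)
Add(Function('k')(167), Function('z')(-207, u)) = Add(Mul(-25, 167), 67) = Add(-4175, 67) = -4108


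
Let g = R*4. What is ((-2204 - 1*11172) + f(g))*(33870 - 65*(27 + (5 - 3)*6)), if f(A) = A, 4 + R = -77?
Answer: -429289500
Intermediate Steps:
R = -81 (R = -4 - 77 = -81)
g = -324 (g = -81*4 = -324)
((-2204 - 1*11172) + f(g))*(33870 - 65*(27 + (5 - 3)*6)) = ((-2204 - 1*11172) - 324)*(33870 - 65*(27 + (5 - 3)*6)) = ((-2204 - 11172) - 324)*(33870 - 65*(27 + 2*6)) = (-13376 - 324)*(33870 - 65*(27 + 12)) = -13700*(33870 - 65*39) = -13700*(33870 - 2535) = -13700*31335 = -429289500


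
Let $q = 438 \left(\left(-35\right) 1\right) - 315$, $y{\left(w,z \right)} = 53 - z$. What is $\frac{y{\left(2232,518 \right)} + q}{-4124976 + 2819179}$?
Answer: $\frac{16110}{1305797} \approx 0.012337$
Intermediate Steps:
$q = -15645$ ($q = 438 \left(-35\right) - 315 = -15330 - 315 = -15645$)
$\frac{y{\left(2232,518 \right)} + q}{-4124976 + 2819179} = \frac{\left(53 - 518\right) - 15645}{-4124976 + 2819179} = \frac{\left(53 - 518\right) - 15645}{-1305797} = \left(-465 - 15645\right) \left(- \frac{1}{1305797}\right) = \left(-16110\right) \left(- \frac{1}{1305797}\right) = \frac{16110}{1305797}$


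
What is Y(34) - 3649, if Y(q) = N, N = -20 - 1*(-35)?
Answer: -3634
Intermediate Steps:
N = 15 (N = -20 + 35 = 15)
Y(q) = 15
Y(34) - 3649 = 15 - 3649 = -3634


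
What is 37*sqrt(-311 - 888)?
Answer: 37*I*sqrt(1199) ≈ 1281.2*I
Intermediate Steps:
37*sqrt(-311 - 888) = 37*sqrt(-1199) = 37*(I*sqrt(1199)) = 37*I*sqrt(1199)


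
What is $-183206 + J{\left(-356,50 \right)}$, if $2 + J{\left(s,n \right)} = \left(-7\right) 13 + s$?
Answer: $-183655$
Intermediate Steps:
$J{\left(s,n \right)} = -93 + s$ ($J{\left(s,n \right)} = -2 + \left(\left(-7\right) 13 + s\right) = -2 + \left(-91 + s\right) = -93 + s$)
$-183206 + J{\left(-356,50 \right)} = -183206 - 449 = -183655$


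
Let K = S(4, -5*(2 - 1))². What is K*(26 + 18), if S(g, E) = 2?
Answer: 176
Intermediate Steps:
K = 4 (K = 2² = 4)
K*(26 + 18) = 4*(26 + 18) = 4*44 = 176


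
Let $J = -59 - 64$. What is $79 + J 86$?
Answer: $-10499$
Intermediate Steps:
$J = -123$ ($J = -59 - 64 = -123$)
$79 + J 86 = 79 - 10578 = -10499$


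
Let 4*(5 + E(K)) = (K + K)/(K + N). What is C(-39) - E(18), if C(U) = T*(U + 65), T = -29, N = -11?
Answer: -5252/7 ≈ -750.29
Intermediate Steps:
C(U) = -1885 - 29*U (C(U) = -29*(U + 65) = -29*(65 + U) = -1885 - 29*U)
E(K) = -5 + K/(2*(-11 + K)) (E(K) = -5 + ((K + K)/(K - 11))/4 = -5 + ((2*K)/(-11 + K))/4 = -5 + (2*K/(-11 + K))/4 = -5 + K/(2*(-11 + K)))
C(-39) - E(18) = (-1885 - 29*(-39)) - (110 - 9*18)/(2*(-11 + 18)) = (-1885 + 1131) - (110 - 162)/(2*7) = -754 - (-52)/(2*7) = -754 - 1*(-26/7) = -754 + 26/7 = -5252/7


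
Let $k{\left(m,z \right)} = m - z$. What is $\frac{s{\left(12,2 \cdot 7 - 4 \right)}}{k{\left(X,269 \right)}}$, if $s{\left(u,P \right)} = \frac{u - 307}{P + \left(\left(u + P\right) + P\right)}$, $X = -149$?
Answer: $\frac{295}{17556} \approx 0.016803$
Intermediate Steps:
$s{\left(u,P \right)} = \frac{-307 + u}{u + 3 P}$ ($s{\left(u,P \right)} = \frac{-307 + u}{P + \left(\left(P + u\right) + P\right)} = \frac{-307 + u}{P + \left(u + 2 P\right)} = \frac{-307 + u}{u + 3 P}$)
$\frac{s{\left(12,2 \cdot 7 - 4 \right)}}{k{\left(X,269 \right)}} = \frac{\frac{1}{12 + 3 \left(2 \cdot 7 - 4\right)} \left(-307 + 12\right)}{-149 - 269} = \frac{\frac{1}{12 + 3 \left(14 - 4\right)} \left(-295\right)}{-149 - 269} = \frac{\frac{1}{12 + 3 \cdot 10} \left(-295\right)}{-418} = \frac{1}{12 + 30} \left(-295\right) \left(- \frac{1}{418}\right) = \frac{1}{42} \left(-295\right) \left(- \frac{1}{418}\right) = \left(- \frac{295}{42}\right) \left(- \frac{1}{418}\right) = \frac{295}{17556}$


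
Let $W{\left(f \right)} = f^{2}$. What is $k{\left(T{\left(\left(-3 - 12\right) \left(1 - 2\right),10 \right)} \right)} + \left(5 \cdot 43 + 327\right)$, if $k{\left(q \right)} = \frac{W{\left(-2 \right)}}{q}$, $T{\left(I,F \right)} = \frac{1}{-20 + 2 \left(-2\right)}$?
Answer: $446$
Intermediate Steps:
$T{\left(I,F \right)} = - \frac{1}{24}$ ($T{\left(I,F \right)} = \frac{1}{-20 - 4} = \frac{1}{-24} = - \frac{1}{24}$)
$k{\left(q \right)} = \frac{4}{q}$ ($k{\left(q \right)} = \frac{\left(-2\right)^{2}}{q} = \frac{4}{q}$)
$k{\left(T{\left(\left(-3 - 12\right) \left(1 - 2\right),10 \right)} \right)} + \left(5 \cdot 43 + 327\right) = \frac{4}{- \frac{1}{24}} + \left(5 \cdot 43 + 327\right) = 4 \left(-24\right) + \left(215 + 327\right) = -96 + 542 = 446$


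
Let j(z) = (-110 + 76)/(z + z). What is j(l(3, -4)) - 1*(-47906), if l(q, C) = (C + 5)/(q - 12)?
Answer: 48059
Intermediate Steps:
l(q, C) = (5 + C)/(-12 + q)
j(z) = -17/z (j(z) = -34*1/(2*z) = -17/z)
j(l(3, -4)) - 1*(-47906) = -17*(-12 + 3)/(5 - 4) - 1*(-47906) = -17/(1/(-9)) + 47906 = -17/((-1/9*1)) + 47906 = -17/(-1/9) + 47906 = -17*(-9) + 47906 = 153 + 47906 = 48059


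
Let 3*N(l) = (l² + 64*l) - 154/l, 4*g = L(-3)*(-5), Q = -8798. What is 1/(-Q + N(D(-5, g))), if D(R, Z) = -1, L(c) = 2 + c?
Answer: 3/26485 ≈ 0.00011327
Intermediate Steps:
g = 5/4 (g = ((2 - 3)*(-5))/4 = (-1*(-5))/4 = (¼)*5 = 5/4 ≈ 1.2500)
N(l) = -154/(3*l) + l²/3 + 64*l/3 (N(l) = ((l² + 64*l) - 154/l)/3 = (l² - 154/l + 64*l)/3 = -154/(3*l) + l²/3 + 64*l/3)
1/(-Q + N(D(-5, g))) = 1/(-1*(-8798) + (⅓)*(-154 + (-1)²*(64 - 1))/(-1)) = 1/(8798 + (⅓)*(-1)*(-154 + 1*63)) = 1/(8798 + (⅓)*(-1)*(-154 + 63)) = 1/(8798 + (⅓)*(-1)*(-91)) = 1/(8798 + 91/3) = 1/(26485/3) = 3/26485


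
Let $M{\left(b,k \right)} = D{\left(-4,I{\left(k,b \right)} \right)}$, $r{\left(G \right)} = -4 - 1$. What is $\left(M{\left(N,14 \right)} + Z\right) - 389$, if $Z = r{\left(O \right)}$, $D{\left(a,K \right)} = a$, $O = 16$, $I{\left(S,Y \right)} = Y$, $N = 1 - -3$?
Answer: $-398$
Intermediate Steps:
$N = 4$ ($N = 1 + 3 = 4$)
$r{\left(G \right)} = -5$
$Z = -5$
$M{\left(b,k \right)} = -4$
$\left(M{\left(N,14 \right)} + Z\right) - 389 = \left(-4 - 5\right) - 389 = -9 - 389 = -398$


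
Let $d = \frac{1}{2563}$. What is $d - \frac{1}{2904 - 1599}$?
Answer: $- \frac{1258}{3344715} \approx -0.00037612$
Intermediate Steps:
$d = \frac{1}{2563} \approx 0.00039017$
$d - \frac{1}{2904 - 1599} = \frac{1}{2563} - \frac{1}{2904 - 1599} = \frac{1}{2563} - \frac{1}{1305} = - \frac{1258}{3344715}$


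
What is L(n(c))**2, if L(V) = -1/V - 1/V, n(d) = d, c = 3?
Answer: 4/9 ≈ 0.44444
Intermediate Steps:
L(V) = -2/V
L(n(c))**2 = (-2/3)**2 = 4/9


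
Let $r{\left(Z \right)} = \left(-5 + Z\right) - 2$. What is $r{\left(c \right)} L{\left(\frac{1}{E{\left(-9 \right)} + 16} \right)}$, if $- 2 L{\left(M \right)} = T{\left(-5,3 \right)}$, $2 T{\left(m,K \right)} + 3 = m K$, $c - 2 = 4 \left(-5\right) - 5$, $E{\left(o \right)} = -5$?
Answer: $-135$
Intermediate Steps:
$c = -23$ ($c = 2 + \left(4 \left(-5\right) - 5\right) = 2 - 25 = -23$)
$r{\left(Z \right)} = -7 + Z$
$T{\left(m,K \right)} = - \frac{3}{2} + \frac{K m}{2}$ ($T{\left(m,K \right)} = - \frac{3}{2} + \frac{m K}{2} = - \frac{3}{2} + \frac{K m}{2}$)
$L{\left(M \right)} = \frac{9}{2}$ ($L{\left(M \right)} = - \frac{- \frac{3}{2} + \frac{1}{2} \cdot 3 \left(-5\right)}{2} = - \frac{- \frac{3}{2} - \frac{15}{2}}{2} = \left(- \frac{1}{2}\right) \left(-9\right) = \frac{9}{2}$)
$r{\left(c \right)} L{\left(\frac{1}{E{\left(-9 \right)} + 16} \right)} = \left(-7 - 23\right) \frac{9}{2} = \left(-30\right) \frac{9}{2} = -135$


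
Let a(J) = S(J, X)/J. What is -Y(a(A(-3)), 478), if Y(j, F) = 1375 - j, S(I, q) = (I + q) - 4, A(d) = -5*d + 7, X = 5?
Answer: -30227/22 ≈ -1374.0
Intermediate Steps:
A(d) = 7 - 5*d
S(I, q) = -4 + I + q
a(J) = (1 + J)/J (a(J) = (-4 + J + 5)/J = (1 + J)/J)
-Y(a(A(-3)), 478) = -(1375 - (1 + (7 - 5*(-3)))/(7 - 5*(-3))) = -(1375 - (1 + (7 + 15))/(7 + 15)) = -(1375 - (1 + 22)/22) = -(1375 - 23/22) = -1*30227/22 = -30227/22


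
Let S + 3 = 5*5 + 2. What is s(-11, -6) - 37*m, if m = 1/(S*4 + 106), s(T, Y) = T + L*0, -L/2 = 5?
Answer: -2259/202 ≈ -11.183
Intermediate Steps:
L = -10 (L = -2*5 = -10)
S = 24 (S = -3 + (5*5 + 2) = -3 + (25 + 2) = -3 + 27 = 24)
s(T, Y) = T (s(T, Y) = T - 10*0 = T + 0 = T)
m = 1/202 (m = 1/(24*4 + 106) = 1/(96 + 106) = 1/202 ≈ 0.0049505)
s(-11, -6) - 37*m = -11 - 37*1/202 = -11 - 37/202 = -2259/202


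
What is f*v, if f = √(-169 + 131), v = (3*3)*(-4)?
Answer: -36*I*√38 ≈ -221.92*I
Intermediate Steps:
v = -36 (v = 9*(-4) = -36)
f = I*√38 (f = √(-38) = I*√38 ≈ 6.1644*I)
f*v = (I*√38)*(-36) = -36*I*√38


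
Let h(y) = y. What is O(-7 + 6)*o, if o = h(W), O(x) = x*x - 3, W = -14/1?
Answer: 28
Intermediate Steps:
W = -14 (W = -14*1 = -14)
O(x) = -3 + x² (O(x) = x² - 3 = -3 + x²)
o = -14
O(-7 + 6)*o = (-3 + (-7 + 6)²)*(-14) = (-3 + (-1)²)*(-14) = (-3 + 1)*(-14) = -2*(-14) = 28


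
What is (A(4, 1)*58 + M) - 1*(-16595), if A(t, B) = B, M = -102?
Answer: 16551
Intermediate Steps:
(A(4, 1)*58 + M) - 1*(-16595) = (1*58 - 102) - 1*(-16595) = (58 - 102) + 16595 = -44 + 16595 = 16551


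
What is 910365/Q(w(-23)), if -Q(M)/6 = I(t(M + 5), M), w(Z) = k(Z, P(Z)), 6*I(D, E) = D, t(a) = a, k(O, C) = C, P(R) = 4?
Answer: -303455/3 ≈ -1.0115e+5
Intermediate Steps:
I(D, E) = D/6
w(Z) = 4
Q(M) = -5 - M (Q(M) = -(M + 5) = -(5 + M) = -6*(⅚ + M/6) = -5 - M)
910365/Q(w(-23)) = 910365/(-5 - 1*4) = 910365/(-5 - 4) = 910365/(-9) = 910365*(-⅑) = -303455/3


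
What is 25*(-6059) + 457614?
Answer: 306139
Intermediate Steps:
25*(-6059) + 457614 = -151475 + 457614 = 306139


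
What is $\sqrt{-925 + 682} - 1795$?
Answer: $-1795 + 9 i \sqrt{3} \approx -1795.0 + 15.588 i$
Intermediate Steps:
$\sqrt{-925 + 682} - 1795 = \sqrt{-243} - 1795 = 9 i \sqrt{3} - 1795 = -1795 + 9 i \sqrt{3}$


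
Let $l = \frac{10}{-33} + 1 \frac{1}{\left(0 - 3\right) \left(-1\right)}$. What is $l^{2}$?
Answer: $\frac{1}{1089} \approx 0.00091827$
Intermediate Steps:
$l = \frac{1}{33}$ ($l = 10 \left(- \frac{1}{33}\right) + 1 \frac{1}{\left(-3\right) \left(-1\right)} = - \frac{10}{33} + 1 \cdot \frac{1}{3} = - \frac{10}{33} + \frac{1}{3} = \frac{1}{33} \approx 0.030303$)
$l^{2} = \left(\frac{1}{33}\right)^{2} = \frac{1}{1089}$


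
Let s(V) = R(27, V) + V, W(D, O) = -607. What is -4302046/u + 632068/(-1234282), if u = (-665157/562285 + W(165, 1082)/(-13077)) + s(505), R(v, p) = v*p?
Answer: -9777422607909887093137/32079938469744041023 ≈ -304.78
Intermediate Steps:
R(v, p) = p*v
s(V) = 28*V (s(V) = V*27 + V = 27*V + V = 28*V)
u = 103963076411206/7353000945 (u = (-665157/562285 - 607/(-13077)) + 28*505 = (-665157*1/562285 - 607*(-1/13077)) + 14140 = (-665157/562285 + 607/13077) + 14140 = -8356951094/7353000945 + 14140 = 103963076411206/7353000945 ≈ 14139.)
-4302046/u + 632068/(-1234282) = -4302046/103963076411206/7353000945 + 632068/(-1234282) = -4302046*7353000945/103963076411206 + 632068*(-1/1234282) = -15816474151716735/51981538205603 - 316034/617141 = -9777422607909887093137/32079938469744041023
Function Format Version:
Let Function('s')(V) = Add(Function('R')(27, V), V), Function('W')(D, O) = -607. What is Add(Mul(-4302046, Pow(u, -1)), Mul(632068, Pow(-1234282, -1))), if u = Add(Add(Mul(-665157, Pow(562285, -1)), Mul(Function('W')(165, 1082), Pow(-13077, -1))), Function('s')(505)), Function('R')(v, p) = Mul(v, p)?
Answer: Rational(-9777422607909887093137, 32079938469744041023) ≈ -304.78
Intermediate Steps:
Function('R')(v, p) = Mul(p, v)
Function('s')(V) = Mul(28, V) (Function('s')(V) = Add(Mul(V, 27), V) = Add(Mul(27, V), V) = Mul(28, V))
u = Rational(103963076411206, 7353000945) (u = Add(Add(Mul(-665157, Pow(562285, -1)), Mul(-607, Pow(-13077, -1))), Mul(28, 505)) = Add(Add(Mul(-665157, Rational(1, 562285)), Mul(-607, Rational(-1, 13077))), 14140) = Add(Add(Rational(-665157, 562285), Rational(607, 13077)), 14140) = Add(Rational(-8356951094, 7353000945), 14140) = Rational(103963076411206, 7353000945) ≈ 14139.)
Add(Mul(-4302046, Pow(u, -1)), Mul(632068, Pow(-1234282, -1))) = Add(Mul(-4302046, Pow(Rational(103963076411206, 7353000945), -1)), Mul(632068, Pow(-1234282, -1))) = Add(Mul(-4302046, Rational(7353000945, 103963076411206)), Mul(632068, Rational(-1, 1234282))) = Add(Rational(-15816474151716735, 51981538205603), Rational(-316034, 617141)) = Rational(-9777422607909887093137, 32079938469744041023)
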